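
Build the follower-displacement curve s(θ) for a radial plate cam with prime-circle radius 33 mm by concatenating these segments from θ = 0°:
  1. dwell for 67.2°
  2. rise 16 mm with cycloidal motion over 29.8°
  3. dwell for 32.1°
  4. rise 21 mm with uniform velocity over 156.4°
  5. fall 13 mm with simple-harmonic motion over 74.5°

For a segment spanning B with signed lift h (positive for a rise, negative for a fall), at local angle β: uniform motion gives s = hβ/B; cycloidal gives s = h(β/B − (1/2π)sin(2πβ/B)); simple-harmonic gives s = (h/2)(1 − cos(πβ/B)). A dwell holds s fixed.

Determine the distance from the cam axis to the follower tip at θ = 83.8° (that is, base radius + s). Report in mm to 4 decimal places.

seg 1 [0°–67.2°] dwell: s stays 0.0000
seg 2 [67.2°–97°] cycloidal, h=16: θ=83.8° here. β=16.6, B=29.8. 16·(0.5570 − sin(2π·0.5570)/(2π)) = 9.8061 → s = 9.8061
radial distance = base radius + s = 33 + 9.8061 = 42.8061

42.8061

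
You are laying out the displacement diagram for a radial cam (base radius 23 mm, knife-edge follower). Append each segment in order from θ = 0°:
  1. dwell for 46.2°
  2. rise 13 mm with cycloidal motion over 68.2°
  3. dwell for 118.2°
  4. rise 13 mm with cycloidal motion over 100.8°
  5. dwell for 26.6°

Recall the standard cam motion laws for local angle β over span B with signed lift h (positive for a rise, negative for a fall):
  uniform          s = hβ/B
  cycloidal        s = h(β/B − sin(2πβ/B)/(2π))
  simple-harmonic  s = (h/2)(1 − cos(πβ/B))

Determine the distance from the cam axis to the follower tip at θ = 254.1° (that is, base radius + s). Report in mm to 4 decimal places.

seg 1 [0°–46.2°] dwell: s stays 0.0000
seg 2 [46.2°–114.4°] cycloidal, h=13: full span → s += 13 → s = 13.0000
seg 3 [114.4°–232.6°] dwell: s stays 13.0000
seg 4 [232.6°–333.4°] cycloidal, h=13: θ=254.1° here. β=21.5, B=100.8. 13·(0.2133 − sin(2π·0.2133)/(2π)) = 0.7586 → s = 13.7586
radial distance = base radius + s = 23 + 13.7586 = 36.7586

36.7586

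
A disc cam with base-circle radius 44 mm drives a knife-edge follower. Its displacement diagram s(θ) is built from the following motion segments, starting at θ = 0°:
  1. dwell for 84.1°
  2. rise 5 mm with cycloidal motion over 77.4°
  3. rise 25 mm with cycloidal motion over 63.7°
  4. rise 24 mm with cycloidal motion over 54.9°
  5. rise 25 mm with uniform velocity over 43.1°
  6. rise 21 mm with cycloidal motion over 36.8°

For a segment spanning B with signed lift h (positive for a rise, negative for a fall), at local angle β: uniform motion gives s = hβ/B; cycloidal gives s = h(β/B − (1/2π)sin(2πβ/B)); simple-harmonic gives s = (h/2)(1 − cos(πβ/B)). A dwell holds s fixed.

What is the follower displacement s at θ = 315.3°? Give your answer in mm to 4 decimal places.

seg 1 [0°–84.1°] dwell: s stays 0.0000
seg 2 [84.1°–161.5°] cycloidal, h=5: full span → s += 5 → s = 5.0000
seg 3 [161.5°–225.2°] cycloidal, h=25: full span → s += 25 → s = 30.0000
seg 4 [225.2°–280.1°] cycloidal, h=24: full span → s += 24 → s = 54.0000
seg 5 [280.1°–323.2°] uniform, h=25: θ=315.3° here. β=35.2, B=43.1. 25·35.2/43.1 = 20.4176 → s = 74.4176

74.4176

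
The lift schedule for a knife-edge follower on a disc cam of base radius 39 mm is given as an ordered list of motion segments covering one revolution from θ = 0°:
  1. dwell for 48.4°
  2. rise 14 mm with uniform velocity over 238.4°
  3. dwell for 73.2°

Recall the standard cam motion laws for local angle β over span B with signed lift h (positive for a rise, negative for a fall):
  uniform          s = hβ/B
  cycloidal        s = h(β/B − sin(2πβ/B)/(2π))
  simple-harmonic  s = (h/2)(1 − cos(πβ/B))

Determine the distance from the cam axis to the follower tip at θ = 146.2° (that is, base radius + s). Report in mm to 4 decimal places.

seg 1 [0°–48.4°] dwell: s stays 0.0000
seg 2 [48.4°–286.8°] uniform, h=14: θ=146.2° here. β=97.8, B=238.4. 14·97.8/238.4 = 5.7433 → s = 5.7433
radial distance = base radius + s = 39 + 5.7433 = 44.7433

44.7433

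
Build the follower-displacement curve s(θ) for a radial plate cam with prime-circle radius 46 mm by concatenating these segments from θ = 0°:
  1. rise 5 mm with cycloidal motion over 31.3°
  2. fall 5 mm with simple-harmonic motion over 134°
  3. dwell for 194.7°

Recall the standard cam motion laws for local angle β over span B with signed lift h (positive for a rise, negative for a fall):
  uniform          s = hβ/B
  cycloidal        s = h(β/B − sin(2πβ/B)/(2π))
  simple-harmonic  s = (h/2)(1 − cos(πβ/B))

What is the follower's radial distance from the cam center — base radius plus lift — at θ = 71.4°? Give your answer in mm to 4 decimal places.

seg 1 [0°–31.3°] cycloidal, h=5: full span → s += 5 → s = 5.0000
seg 2 [31.3°–165.3°] simple-harmonic, h=-5: θ=71.4° here. β=40.1, B=134. -5/2·(1 − cos(π·0.2993)) = -1.0258 → s = 3.9742
radial distance = base radius + s = 46 + 3.9742 = 49.9742

49.9742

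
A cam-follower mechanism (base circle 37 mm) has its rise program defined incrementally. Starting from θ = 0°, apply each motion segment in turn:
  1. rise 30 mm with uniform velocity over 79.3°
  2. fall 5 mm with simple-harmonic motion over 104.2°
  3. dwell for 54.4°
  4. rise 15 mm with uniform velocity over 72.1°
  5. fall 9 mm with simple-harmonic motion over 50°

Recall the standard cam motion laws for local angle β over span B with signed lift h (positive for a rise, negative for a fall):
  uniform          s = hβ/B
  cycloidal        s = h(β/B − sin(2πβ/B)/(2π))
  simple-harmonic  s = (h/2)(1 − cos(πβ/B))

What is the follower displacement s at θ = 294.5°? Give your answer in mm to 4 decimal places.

seg 1 [0°–79.3°] uniform, h=30: full span → s += 30 → s = 30.0000
seg 2 [79.3°–183.5°] simple-harmonic, h=-5: full span → s += -5 → s = 25.0000
seg 3 [183.5°–237.9°] dwell: s stays 25.0000
seg 4 [237.9°–310°] uniform, h=15: θ=294.5° here. β=56.6, B=72.1. 15·56.6/72.1 = 11.7753 → s = 36.7753

36.7753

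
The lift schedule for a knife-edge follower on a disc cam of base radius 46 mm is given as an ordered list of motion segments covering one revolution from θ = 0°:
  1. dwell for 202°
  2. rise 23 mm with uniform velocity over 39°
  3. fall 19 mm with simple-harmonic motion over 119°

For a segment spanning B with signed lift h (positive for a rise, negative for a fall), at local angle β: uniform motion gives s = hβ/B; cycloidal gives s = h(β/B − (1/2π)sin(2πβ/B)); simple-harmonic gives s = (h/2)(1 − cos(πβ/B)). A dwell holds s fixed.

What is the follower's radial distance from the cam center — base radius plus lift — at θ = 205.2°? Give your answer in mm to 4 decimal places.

seg 1 [0°–202°] dwell: s stays 0.0000
seg 2 [202°–241°] uniform, h=23: θ=205.2° here. β=3.2, B=39. 23·3.2/39 = 1.8872 → s = 1.8872
radial distance = base radius + s = 46 + 1.8872 = 47.8872

47.8872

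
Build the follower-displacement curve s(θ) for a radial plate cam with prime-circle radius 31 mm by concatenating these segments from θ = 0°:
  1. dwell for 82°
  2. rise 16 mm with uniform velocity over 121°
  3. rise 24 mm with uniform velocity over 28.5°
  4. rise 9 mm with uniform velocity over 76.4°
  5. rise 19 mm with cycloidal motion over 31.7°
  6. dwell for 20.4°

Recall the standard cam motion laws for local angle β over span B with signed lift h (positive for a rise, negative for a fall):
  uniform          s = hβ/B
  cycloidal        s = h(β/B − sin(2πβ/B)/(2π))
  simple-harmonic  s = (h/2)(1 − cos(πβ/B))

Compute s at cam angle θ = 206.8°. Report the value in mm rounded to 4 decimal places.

seg 1 [0°–82°] dwell: s stays 0.0000
seg 2 [82°–203°] uniform, h=16: full span → s += 16 → s = 16.0000
seg 3 [203°–231.5°] uniform, h=24: θ=206.8° here. β=3.8, B=28.5. 24·3.8/28.5 = 3.2000 → s = 19.2000

19.2000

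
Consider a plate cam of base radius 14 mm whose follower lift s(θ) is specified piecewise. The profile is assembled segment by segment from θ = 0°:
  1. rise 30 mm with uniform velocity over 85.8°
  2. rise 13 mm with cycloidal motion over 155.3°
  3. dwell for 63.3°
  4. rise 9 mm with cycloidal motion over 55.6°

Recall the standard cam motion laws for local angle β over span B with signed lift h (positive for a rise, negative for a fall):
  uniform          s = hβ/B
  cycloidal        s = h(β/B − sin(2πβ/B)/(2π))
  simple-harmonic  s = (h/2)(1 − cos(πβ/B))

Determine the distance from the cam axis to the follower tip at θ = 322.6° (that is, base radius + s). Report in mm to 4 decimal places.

seg 1 [0°–85.8°] uniform, h=30: full span → s += 30 → s = 30.0000
seg 2 [85.8°–241.1°] cycloidal, h=13: full span → s += 13 → s = 43.0000
seg 3 [241.1°–304.4°] dwell: s stays 43.0000
seg 4 [304.4°–360°] cycloidal, h=9: θ=322.6° here. β=18.2, B=55.6. 9·(0.3273 − sin(2π·0.3273)/(2π)) = 1.6795 → s = 44.6795
radial distance = base radius + s = 14 + 44.6795 = 58.6795

58.6795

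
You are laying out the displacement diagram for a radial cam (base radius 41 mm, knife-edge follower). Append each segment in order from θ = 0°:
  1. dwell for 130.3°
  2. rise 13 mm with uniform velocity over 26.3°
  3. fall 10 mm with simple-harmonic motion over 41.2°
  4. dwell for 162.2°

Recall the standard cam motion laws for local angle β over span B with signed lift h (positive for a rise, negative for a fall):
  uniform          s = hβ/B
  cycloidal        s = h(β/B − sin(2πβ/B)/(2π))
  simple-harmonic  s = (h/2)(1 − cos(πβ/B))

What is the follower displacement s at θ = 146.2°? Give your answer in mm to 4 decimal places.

seg 1 [0°–130.3°] dwell: s stays 0.0000
seg 2 [130.3°–156.6°] uniform, h=13: θ=146.2° here. β=15.9, B=26.3. 13·15.9/26.3 = 7.8593 → s = 7.8593

7.8593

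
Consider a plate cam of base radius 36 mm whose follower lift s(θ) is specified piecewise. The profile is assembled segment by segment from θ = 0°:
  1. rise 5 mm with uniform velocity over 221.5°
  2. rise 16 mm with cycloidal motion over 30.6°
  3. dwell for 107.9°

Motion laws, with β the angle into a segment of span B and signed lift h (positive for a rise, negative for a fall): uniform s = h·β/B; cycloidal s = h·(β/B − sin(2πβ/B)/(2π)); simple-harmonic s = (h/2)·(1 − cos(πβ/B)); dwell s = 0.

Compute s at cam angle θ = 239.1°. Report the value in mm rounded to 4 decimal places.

seg 1 [0°–221.5°] uniform, h=5: full span → s += 5 → s = 5.0000
seg 2 [221.5°–252.1°] cycloidal, h=16: θ=239.1° here. β=17.6, B=30.6. 16·(0.5752 − sin(2π·0.5752)/(2π)) = 10.3610 → s = 15.3610

15.3610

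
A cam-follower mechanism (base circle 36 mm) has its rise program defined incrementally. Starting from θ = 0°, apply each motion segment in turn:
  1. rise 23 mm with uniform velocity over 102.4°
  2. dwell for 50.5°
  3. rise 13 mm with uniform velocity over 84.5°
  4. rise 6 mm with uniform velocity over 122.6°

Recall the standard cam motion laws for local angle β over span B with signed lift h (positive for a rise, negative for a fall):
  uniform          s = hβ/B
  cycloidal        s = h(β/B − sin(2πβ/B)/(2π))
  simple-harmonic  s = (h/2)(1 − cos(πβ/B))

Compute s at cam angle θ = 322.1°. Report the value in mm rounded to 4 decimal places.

seg 1 [0°–102.4°] uniform, h=23: full span → s += 23 → s = 23.0000
seg 2 [102.4°–152.9°] dwell: s stays 23.0000
seg 3 [152.9°–237.4°] uniform, h=13: full span → s += 13 → s = 36.0000
seg 4 [237.4°–360°] uniform, h=6: θ=322.1° here. β=84.7, B=122.6. 6·84.7/122.6 = 4.1452 → s = 40.1452

40.1452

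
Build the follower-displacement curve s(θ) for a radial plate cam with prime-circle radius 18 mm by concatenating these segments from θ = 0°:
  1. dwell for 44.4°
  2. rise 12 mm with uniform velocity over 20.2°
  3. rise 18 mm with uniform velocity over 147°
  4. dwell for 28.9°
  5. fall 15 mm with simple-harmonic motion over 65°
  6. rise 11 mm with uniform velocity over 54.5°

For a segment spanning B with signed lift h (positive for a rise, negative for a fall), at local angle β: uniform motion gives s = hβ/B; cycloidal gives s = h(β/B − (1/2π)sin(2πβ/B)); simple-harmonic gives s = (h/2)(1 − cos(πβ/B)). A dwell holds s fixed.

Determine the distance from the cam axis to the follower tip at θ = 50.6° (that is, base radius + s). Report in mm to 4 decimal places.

seg 1 [0°–44.4°] dwell: s stays 0.0000
seg 2 [44.4°–64.6°] uniform, h=12: θ=50.6° here. β=6.2, B=20.2. 12·6.2/20.2 = 3.6832 → s = 3.6832
radial distance = base radius + s = 18 + 3.6832 = 21.6832

21.6832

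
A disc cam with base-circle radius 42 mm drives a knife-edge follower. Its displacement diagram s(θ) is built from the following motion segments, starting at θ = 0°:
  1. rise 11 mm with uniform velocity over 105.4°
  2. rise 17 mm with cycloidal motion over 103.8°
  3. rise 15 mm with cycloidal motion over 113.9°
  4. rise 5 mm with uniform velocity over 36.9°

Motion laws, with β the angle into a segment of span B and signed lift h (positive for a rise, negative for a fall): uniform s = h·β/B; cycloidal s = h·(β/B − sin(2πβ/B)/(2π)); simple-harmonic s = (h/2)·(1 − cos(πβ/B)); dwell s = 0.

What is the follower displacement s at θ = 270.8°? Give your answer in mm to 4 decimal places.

seg 1 [0°–105.4°] uniform, h=11: full span → s += 11 → s = 11.0000
seg 2 [105.4°–209.2°] cycloidal, h=17: full span → s += 17 → s = 28.0000
seg 3 [209.2°–323.1°] cycloidal, h=15: θ=270.8° here. β=61.6, B=113.9. 15·(0.5408 − sin(2π·0.5408)/(2π)) = 8.7181 → s = 36.7181

36.7181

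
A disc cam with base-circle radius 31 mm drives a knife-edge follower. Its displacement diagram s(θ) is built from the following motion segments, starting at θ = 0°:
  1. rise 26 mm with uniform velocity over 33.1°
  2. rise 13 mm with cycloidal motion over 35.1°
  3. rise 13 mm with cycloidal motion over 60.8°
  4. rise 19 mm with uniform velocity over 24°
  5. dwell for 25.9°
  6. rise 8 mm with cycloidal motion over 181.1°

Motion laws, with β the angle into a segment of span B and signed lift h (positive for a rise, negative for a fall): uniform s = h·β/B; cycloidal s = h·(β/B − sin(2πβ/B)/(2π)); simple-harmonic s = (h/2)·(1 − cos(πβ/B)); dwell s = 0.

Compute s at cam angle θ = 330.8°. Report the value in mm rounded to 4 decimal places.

seg 1 [0°–33.1°] uniform, h=26: full span → s += 26 → s = 26.0000
seg 2 [33.1°–68.2°] cycloidal, h=13: full span → s += 13 → s = 39.0000
seg 3 [68.2°–129°] cycloidal, h=13: full span → s += 13 → s = 52.0000
seg 4 [129°–153°] uniform, h=19: full span → s += 19 → s = 71.0000
seg 5 [153°–178.9°] dwell: s stays 71.0000
seg 6 [178.9°–360°] cycloidal, h=8: θ=330.8° here. β=151.9, B=181.1. 8·(0.8388 − sin(2π·0.8388)/(2π)) = 7.7904 → s = 78.7904

78.7904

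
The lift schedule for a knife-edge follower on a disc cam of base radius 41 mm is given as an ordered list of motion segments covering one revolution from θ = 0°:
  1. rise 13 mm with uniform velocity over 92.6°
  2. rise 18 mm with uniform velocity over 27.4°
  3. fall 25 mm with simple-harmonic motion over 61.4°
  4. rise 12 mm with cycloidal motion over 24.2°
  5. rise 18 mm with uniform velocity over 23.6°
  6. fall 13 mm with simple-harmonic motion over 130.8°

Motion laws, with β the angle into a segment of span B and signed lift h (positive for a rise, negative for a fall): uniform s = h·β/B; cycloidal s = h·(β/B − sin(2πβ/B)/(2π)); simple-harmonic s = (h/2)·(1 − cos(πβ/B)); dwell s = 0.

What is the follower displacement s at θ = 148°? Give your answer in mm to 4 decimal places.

seg 1 [0°–92.6°] uniform, h=13: full span → s += 13 → s = 13.0000
seg 2 [92.6°–120°] uniform, h=18: full span → s += 18 → s = 31.0000
seg 3 [120°–181.4°] simple-harmonic, h=-25: θ=148° here. β=28, B=61.4. -25/2·(1 − cos(π·0.4560)) = -10.7786 → s = 20.2214

20.2214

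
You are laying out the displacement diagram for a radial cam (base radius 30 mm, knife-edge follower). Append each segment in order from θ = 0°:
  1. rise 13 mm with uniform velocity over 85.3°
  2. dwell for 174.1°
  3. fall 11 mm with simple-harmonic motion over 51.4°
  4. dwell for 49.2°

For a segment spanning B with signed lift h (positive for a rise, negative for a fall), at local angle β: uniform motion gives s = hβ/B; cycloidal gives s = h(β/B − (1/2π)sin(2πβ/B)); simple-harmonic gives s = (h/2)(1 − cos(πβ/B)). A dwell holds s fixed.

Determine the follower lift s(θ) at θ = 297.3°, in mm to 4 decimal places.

seg 1 [0°–85.3°] uniform, h=13: full span → s += 13 → s = 13.0000
seg 2 [85.3°–259.4°] dwell: s stays 13.0000
seg 3 [259.4°–310.8°] simple-harmonic, h=-11: θ=297.3° here. β=37.9, B=51.4. -11/2·(1 − cos(π·0.7374)) = -9.2316 → s = 3.7684

3.7684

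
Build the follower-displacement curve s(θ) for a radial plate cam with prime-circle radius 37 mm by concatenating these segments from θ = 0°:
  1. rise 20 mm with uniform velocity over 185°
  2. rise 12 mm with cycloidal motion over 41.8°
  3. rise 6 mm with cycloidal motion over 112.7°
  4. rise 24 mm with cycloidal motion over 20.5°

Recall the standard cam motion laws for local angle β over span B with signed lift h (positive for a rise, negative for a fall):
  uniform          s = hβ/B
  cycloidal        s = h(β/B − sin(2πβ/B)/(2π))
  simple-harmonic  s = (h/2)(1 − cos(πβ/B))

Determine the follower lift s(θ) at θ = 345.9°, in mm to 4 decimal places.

seg 1 [0°–185°] uniform, h=20: full span → s += 20 → s = 20.0000
seg 2 [185°–226.8°] cycloidal, h=12: full span → s += 12 → s = 32.0000
seg 3 [226.8°–339.5°] cycloidal, h=6: full span → s += 6 → s = 38.0000
seg 4 [339.5°–360°] cycloidal, h=24: θ=345.9° here. β=6.4, B=20.5. 24·(0.3122 − sin(2π·0.3122)/(2π)) = 3.9609 → s = 41.9609

41.9609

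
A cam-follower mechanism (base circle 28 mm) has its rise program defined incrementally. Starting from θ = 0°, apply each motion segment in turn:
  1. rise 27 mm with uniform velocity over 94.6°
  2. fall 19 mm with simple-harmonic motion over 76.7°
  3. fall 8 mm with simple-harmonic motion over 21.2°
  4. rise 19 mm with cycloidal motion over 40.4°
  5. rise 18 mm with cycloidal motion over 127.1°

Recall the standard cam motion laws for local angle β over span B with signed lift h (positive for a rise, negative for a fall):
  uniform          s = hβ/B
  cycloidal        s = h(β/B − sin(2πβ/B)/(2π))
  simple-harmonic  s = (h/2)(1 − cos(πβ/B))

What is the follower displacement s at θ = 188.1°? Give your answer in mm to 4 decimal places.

seg 1 [0°–94.6°] uniform, h=27: full span → s += 27 → s = 27.0000
seg 2 [94.6°–171.3°] simple-harmonic, h=-19: full span → s += -19 → s = 8.0000
seg 3 [171.3°–192.5°] simple-harmonic, h=-8: θ=188.1° here. β=16.8, B=21.2. -8/2·(1 − cos(π·0.7925)) = -7.1794 → s = 0.8206

0.8206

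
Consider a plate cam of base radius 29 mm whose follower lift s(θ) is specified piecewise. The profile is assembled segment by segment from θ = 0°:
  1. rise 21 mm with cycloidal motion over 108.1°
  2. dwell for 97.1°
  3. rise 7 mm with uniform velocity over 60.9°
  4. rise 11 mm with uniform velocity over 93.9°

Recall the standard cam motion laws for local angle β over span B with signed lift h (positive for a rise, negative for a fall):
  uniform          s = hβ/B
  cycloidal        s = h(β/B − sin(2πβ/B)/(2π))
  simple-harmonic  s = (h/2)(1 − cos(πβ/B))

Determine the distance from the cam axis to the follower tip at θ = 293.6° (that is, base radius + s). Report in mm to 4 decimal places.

seg 1 [0°–108.1°] cycloidal, h=21: full span → s += 21 → s = 21.0000
seg 2 [108.1°–205.2°] dwell: s stays 21.0000
seg 3 [205.2°–266.1°] uniform, h=7: full span → s += 7 → s = 28.0000
seg 4 [266.1°–360°] uniform, h=11: θ=293.6° here. β=27.5, B=93.9. 11·27.5/93.9 = 3.2215 → s = 31.2215
radial distance = base radius + s = 29 + 31.2215 = 60.2215

60.2215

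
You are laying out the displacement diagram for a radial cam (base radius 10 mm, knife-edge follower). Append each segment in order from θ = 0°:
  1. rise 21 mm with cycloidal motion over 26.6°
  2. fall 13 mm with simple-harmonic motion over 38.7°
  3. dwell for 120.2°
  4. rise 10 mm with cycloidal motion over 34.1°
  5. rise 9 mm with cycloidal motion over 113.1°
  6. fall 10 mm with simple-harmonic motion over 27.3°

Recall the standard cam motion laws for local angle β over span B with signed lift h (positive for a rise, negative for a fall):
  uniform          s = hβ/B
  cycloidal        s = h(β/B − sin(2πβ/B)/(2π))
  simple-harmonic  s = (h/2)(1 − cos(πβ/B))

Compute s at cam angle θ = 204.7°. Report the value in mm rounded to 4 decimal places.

seg 1 [0°–26.6°] cycloidal, h=21: full span → s += 21 → s = 21.0000
seg 2 [26.6°–65.3°] simple-harmonic, h=-13: full span → s += -13 → s = 8.0000
seg 3 [65.3°–185.5°] dwell: s stays 8.0000
seg 4 [185.5°–219.6°] cycloidal, h=10: θ=204.7° here. β=19.2, B=34.1. 10·(0.5630 − sin(2π·0.5630)/(2π)) = 6.2446 → s = 14.2446

14.2446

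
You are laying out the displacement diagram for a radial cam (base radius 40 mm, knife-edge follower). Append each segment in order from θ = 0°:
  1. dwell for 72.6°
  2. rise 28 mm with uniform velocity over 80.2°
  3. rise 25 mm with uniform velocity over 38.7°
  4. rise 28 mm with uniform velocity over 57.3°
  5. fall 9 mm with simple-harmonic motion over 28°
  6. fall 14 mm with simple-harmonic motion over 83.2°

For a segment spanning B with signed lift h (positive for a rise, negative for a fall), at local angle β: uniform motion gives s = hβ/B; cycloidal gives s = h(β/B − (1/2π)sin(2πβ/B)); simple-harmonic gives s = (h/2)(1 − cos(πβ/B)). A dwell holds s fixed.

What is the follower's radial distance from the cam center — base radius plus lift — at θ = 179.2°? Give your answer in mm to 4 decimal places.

seg 1 [0°–72.6°] dwell: s stays 0.0000
seg 2 [72.6°–152.8°] uniform, h=28: full span → s += 28 → s = 28.0000
seg 3 [152.8°–191.5°] uniform, h=25: θ=179.2° here. β=26.4, B=38.7. 25·26.4/38.7 = 17.0543 → s = 45.0543
radial distance = base radius + s = 40 + 45.0543 = 85.0543

85.0543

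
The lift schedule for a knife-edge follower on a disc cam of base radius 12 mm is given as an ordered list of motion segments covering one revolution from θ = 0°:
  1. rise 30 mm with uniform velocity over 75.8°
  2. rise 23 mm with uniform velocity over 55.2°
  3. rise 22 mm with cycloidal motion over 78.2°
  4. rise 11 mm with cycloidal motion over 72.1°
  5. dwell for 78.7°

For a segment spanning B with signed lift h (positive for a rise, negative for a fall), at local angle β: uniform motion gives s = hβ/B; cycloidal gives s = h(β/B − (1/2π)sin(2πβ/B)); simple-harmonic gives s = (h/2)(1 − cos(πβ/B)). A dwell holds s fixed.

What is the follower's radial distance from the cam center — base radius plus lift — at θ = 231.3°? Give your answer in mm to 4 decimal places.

seg 1 [0°–75.8°] uniform, h=30: full span → s += 30 → s = 30.0000
seg 2 [75.8°–131°] uniform, h=23: full span → s += 23 → s = 53.0000
seg 3 [131°–209.2°] cycloidal, h=22: full span → s += 22 → s = 75.0000
seg 4 [209.2°–281.3°] cycloidal, h=11: θ=231.3° here. β=22.1, B=72.1. 11·(0.3065 − sin(2π·0.3065)/(2π)) = 1.7302 → s = 76.7302
radial distance = base radius + s = 12 + 76.7302 = 88.7302

88.7302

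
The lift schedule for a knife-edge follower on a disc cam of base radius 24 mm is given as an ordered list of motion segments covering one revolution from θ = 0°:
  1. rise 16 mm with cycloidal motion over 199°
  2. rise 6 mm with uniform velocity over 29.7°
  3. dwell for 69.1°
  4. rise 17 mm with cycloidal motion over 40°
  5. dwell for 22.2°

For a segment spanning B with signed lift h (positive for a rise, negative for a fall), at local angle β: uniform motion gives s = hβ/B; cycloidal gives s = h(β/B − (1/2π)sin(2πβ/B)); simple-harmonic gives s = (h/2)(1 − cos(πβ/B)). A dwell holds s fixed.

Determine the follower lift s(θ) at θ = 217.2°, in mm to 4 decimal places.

seg 1 [0°–199°] cycloidal, h=16: full span → s += 16 → s = 16.0000
seg 2 [199°–228.7°] uniform, h=6: θ=217.2° here. β=18.2, B=29.7. 6·18.2/29.7 = 3.6768 → s = 19.6768

19.6768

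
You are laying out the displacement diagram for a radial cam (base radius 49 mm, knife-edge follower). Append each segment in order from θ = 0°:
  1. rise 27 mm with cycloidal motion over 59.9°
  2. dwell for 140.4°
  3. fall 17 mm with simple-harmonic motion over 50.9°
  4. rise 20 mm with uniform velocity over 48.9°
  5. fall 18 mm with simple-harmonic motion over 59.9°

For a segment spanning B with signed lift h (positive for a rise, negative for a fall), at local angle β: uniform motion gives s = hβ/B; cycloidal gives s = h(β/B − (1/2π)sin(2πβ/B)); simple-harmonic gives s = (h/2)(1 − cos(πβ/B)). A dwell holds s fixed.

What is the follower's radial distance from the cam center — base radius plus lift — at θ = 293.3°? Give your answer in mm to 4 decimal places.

seg 1 [0°–59.9°] cycloidal, h=27: full span → s += 27 → s = 27.0000
seg 2 [59.9°–200.3°] dwell: s stays 27.0000
seg 3 [200.3°–251.2°] simple-harmonic, h=-17: full span → s += -17 → s = 10.0000
seg 4 [251.2°–300.1°] uniform, h=20: θ=293.3° here. β=42.1, B=48.9. 20·42.1/48.9 = 17.2188 → s = 27.2188
radial distance = base radius + s = 49 + 27.2188 = 76.2188

76.2188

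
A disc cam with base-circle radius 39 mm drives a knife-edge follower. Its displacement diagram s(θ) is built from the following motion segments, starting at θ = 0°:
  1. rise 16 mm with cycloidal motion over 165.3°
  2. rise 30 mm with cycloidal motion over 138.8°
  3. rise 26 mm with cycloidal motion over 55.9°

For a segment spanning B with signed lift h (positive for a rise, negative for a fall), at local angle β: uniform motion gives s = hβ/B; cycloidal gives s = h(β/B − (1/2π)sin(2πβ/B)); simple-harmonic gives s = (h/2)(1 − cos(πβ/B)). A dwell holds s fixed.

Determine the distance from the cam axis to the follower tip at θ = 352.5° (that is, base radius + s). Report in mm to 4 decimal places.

seg 1 [0°–165.3°] cycloidal, h=16: full span → s += 16 → s = 16.0000
seg 2 [165.3°–304.1°] cycloidal, h=30: full span → s += 30 → s = 46.0000
seg 3 [304.1°–360°] cycloidal, h=26: θ=352.5° here. β=48.4, B=55.9. 26·(0.8658 − sin(2π·0.8658)/(2π)) = 25.6013 → s = 71.6013
radial distance = base radius + s = 39 + 71.6013 = 110.6013

110.6013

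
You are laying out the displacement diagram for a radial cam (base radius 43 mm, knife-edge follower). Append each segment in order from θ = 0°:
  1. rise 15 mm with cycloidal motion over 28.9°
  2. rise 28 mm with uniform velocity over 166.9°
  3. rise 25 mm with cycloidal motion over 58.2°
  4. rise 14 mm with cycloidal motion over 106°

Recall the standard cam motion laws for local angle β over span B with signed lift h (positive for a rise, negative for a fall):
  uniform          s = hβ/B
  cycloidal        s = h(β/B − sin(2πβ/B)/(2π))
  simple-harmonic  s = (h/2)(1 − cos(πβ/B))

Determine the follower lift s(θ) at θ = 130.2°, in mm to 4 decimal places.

seg 1 [0°–28.9°] cycloidal, h=15: full span → s += 15 → s = 15.0000
seg 2 [28.9°–195.8°] uniform, h=28: θ=130.2° here. β=101.3, B=166.9. 28·101.3/166.9 = 16.9946 → s = 31.9946

31.9946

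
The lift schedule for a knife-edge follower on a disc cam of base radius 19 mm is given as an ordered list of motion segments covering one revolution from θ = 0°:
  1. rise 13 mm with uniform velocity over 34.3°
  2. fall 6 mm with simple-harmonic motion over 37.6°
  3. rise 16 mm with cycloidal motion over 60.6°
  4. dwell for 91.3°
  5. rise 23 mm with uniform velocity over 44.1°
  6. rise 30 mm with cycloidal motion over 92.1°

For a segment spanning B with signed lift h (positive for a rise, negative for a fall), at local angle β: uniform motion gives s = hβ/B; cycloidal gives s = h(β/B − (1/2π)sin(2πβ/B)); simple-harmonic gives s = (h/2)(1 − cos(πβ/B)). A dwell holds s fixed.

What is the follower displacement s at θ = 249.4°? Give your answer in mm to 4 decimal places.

seg 1 [0°–34.3°] uniform, h=13: full span → s += 13 → s = 13.0000
seg 2 [34.3°–71.9°] simple-harmonic, h=-6: full span → s += -6 → s = 7.0000
seg 3 [71.9°–132.5°] cycloidal, h=16: full span → s += 16 → s = 23.0000
seg 4 [132.5°–223.8°] dwell: s stays 23.0000
seg 5 [223.8°–267.9°] uniform, h=23: θ=249.4° here. β=25.6, B=44.1. 23·25.6/44.1 = 13.3515 → s = 36.3515

36.3515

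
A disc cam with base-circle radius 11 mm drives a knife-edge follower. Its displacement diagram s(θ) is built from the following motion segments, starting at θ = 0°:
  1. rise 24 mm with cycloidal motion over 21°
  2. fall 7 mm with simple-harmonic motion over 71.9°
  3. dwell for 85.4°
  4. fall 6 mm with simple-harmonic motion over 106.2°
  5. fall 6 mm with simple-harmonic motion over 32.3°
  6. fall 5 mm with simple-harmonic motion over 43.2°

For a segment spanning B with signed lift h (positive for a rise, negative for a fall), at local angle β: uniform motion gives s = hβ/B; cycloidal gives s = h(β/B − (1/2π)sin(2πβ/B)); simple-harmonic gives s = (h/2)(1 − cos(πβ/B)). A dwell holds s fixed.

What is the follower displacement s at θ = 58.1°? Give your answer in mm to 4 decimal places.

seg 1 [0°–21°] cycloidal, h=24: full span → s += 24 → s = 24.0000
seg 2 [21°–92.9°] simple-harmonic, h=-7: θ=58.1° here. β=37.1, B=71.9. -7/2·(1 − cos(π·0.5160)) = -3.6758 → s = 20.3242

20.3242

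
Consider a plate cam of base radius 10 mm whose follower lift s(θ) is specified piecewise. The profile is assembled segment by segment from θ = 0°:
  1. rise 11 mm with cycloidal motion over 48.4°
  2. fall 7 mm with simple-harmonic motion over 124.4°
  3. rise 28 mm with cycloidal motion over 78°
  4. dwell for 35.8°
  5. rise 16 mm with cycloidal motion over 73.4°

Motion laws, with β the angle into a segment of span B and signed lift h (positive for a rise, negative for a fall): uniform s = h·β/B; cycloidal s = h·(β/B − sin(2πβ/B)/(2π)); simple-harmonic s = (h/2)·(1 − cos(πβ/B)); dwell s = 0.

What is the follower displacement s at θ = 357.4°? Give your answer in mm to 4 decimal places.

seg 1 [0°–48.4°] cycloidal, h=11: full span → s += 11 → s = 11.0000
seg 2 [48.4°–172.8°] simple-harmonic, h=-7: full span → s += -7 → s = 4.0000
seg 3 [172.8°–250.8°] cycloidal, h=28: full span → s += 28 → s = 32.0000
seg 4 [250.8°–286.6°] dwell: s stays 32.0000
seg 5 [286.6°–360°] cycloidal, h=16: θ=357.4° here. β=70.8, B=73.4. 16·(0.9646 − sin(2π·0.9646)/(2π)) = 15.9953 → s = 47.9953

47.9953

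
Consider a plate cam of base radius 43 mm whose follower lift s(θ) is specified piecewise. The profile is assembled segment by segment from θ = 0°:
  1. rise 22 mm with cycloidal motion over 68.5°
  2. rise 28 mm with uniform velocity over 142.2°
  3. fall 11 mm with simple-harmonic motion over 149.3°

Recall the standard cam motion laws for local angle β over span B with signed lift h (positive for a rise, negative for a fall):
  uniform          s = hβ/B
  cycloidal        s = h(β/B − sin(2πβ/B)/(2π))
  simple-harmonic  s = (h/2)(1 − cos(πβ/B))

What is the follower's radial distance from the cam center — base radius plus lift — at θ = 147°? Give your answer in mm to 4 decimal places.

seg 1 [0°–68.5°] cycloidal, h=22: full span → s += 22 → s = 22.0000
seg 2 [68.5°–210.7°] uniform, h=28: θ=147° here. β=78.5, B=142.2. 28·78.5/142.2 = 15.4571 → s = 37.4571
radial distance = base radius + s = 43 + 37.4571 = 80.4571

80.4571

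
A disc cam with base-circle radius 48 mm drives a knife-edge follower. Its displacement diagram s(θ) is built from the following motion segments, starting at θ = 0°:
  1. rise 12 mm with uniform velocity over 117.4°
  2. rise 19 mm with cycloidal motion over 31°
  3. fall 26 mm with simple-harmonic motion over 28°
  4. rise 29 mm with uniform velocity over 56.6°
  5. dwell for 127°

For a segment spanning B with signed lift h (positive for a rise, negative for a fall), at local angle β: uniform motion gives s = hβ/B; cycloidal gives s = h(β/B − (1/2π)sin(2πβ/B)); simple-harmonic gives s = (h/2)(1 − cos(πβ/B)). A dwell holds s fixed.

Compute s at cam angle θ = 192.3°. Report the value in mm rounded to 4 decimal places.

seg 1 [0°–117.4°] uniform, h=12: full span → s += 12 → s = 12.0000
seg 2 [117.4°–148.4°] cycloidal, h=19: full span → s += 19 → s = 31.0000
seg 3 [148.4°–176.4°] simple-harmonic, h=-26: full span → s += -26 → s = 5.0000
seg 4 [176.4°–233°] uniform, h=29: θ=192.3° here. β=15.9, B=56.6. 29·15.9/56.6 = 8.1466 → s = 13.1466

13.1466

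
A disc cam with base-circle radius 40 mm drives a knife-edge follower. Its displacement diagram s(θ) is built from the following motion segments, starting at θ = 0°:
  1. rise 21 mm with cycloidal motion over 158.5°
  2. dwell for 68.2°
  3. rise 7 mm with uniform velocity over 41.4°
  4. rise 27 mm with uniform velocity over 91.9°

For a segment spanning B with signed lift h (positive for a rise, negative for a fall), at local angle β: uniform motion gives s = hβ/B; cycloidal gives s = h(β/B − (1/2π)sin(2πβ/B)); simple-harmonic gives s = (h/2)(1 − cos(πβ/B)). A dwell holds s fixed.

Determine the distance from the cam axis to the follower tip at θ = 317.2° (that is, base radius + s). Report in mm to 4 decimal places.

seg 1 [0°–158.5°] cycloidal, h=21: full span → s += 21 → s = 21.0000
seg 2 [158.5°–226.7°] dwell: s stays 21.0000
seg 3 [226.7°–268.1°] uniform, h=7: full span → s += 7 → s = 28.0000
seg 4 [268.1°–360°] uniform, h=27: θ=317.2° here. β=49.1, B=91.9. 27·49.1/91.9 = 14.4255 → s = 42.4255
radial distance = base radius + s = 40 + 42.4255 = 82.4255

82.4255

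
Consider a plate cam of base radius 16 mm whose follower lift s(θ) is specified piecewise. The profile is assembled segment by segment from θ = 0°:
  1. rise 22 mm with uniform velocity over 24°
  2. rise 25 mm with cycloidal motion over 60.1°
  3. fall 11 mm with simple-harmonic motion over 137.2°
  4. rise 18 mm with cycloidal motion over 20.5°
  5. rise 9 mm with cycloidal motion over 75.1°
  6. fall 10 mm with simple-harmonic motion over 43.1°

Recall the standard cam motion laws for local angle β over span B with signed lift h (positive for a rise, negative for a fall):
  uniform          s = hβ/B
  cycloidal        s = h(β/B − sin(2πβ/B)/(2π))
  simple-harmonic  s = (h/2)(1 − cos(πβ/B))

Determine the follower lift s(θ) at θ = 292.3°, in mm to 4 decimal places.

seg 1 [0°–24°] uniform, h=22: full span → s += 22 → s = 22.0000
seg 2 [24°–84.1°] cycloidal, h=25: full span → s += 25 → s = 47.0000
seg 3 [84.1°–221.3°] simple-harmonic, h=-11: full span → s += -11 → s = 36.0000
seg 4 [221.3°–241.8°] cycloidal, h=18: full span → s += 18 → s = 54.0000
seg 5 [241.8°–316.9°] cycloidal, h=9: θ=292.3° here. β=50.5, B=75.1. 9·(0.6724 − sin(2π·0.6724)/(2π)) = 7.3176 → s = 61.3176

61.3176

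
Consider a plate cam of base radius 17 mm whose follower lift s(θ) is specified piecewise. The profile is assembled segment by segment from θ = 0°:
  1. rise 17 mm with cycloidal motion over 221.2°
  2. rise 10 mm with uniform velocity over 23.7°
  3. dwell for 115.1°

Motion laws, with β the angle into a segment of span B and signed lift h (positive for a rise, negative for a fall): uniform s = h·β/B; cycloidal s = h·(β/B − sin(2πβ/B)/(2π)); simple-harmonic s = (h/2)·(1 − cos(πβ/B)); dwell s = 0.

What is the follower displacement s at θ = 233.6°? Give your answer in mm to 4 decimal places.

seg 1 [0°–221.2°] cycloidal, h=17: full span → s += 17 → s = 17.0000
seg 2 [221.2°–244.9°] uniform, h=10: θ=233.6° here. β=12.4, B=23.7. 10·12.4/23.7 = 5.2321 → s = 22.2321

22.2321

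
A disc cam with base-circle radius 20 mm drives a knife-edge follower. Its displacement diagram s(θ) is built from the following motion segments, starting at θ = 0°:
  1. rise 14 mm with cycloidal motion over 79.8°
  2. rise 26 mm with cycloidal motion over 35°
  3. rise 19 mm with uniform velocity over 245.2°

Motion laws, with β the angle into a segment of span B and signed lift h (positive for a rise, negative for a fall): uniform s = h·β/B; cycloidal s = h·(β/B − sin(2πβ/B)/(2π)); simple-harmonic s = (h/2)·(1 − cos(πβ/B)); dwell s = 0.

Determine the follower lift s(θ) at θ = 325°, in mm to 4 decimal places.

seg 1 [0°–79.8°] cycloidal, h=14: full span → s += 14 → s = 14.0000
seg 2 [79.8°–114.8°] cycloidal, h=26: full span → s += 26 → s = 40.0000
seg 3 [114.8°–360°] uniform, h=19: θ=325° here. β=210.2, B=245.2. 19·210.2/245.2 = 16.2879 → s = 56.2879

56.2879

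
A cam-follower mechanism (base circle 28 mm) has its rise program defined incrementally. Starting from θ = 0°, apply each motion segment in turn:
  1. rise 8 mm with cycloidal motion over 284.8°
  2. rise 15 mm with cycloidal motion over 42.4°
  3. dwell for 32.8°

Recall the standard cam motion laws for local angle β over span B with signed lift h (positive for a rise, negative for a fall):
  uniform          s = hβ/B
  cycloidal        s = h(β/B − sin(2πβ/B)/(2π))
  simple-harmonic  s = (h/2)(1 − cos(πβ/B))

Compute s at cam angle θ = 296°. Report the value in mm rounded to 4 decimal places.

seg 1 [0°–284.8°] cycloidal, h=8: full span → s += 8 → s = 8.0000
seg 2 [284.8°–327.2°] cycloidal, h=15: θ=296° here. β=11.2, B=42.4. 15·(0.2642 − sin(2π·0.2642)/(2π)) = 1.5844 → s = 9.5844

9.5844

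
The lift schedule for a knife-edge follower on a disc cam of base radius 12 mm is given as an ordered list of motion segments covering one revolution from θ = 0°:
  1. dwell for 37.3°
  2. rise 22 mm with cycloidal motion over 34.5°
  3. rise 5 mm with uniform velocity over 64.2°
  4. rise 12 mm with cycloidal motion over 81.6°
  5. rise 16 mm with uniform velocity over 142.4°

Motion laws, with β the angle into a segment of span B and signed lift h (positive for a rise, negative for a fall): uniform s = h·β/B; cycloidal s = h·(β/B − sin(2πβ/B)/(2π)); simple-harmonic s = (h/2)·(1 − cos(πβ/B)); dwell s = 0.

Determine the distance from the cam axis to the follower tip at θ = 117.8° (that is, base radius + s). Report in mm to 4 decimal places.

seg 1 [0°–37.3°] dwell: s stays 0.0000
seg 2 [37.3°–71.8°] cycloidal, h=22: full span → s += 22 → s = 22.0000
seg 3 [71.8°–136°] uniform, h=5: θ=117.8° here. β=46, B=64.2. 5·46/64.2 = 3.5826 → s = 25.5826
radial distance = base radius + s = 12 + 25.5826 = 37.5826

37.5826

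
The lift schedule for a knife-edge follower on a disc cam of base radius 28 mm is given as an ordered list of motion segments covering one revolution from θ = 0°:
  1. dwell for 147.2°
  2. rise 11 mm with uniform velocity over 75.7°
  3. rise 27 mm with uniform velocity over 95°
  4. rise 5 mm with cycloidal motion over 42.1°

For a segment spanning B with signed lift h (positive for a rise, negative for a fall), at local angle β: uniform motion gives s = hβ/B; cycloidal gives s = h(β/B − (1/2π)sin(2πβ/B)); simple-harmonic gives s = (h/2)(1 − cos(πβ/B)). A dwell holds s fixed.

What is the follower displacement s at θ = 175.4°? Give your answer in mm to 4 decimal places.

seg 1 [0°–147.2°] dwell: s stays 0.0000
seg 2 [147.2°–222.9°] uniform, h=11: θ=175.4° here. β=28.2, B=75.7. 11·28.2/75.7 = 4.0978 → s = 4.0978

4.0978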